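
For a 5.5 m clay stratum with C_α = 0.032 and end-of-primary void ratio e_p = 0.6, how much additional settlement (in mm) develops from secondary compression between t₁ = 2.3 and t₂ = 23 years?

Secondary compression: S_s = C_α·H/(1+e_p)·log₁₀(t₂/t₁)
S_s = 0.032×5.5/(1+0.6)×log₁₀(23/2.3)
    = 0.11 × 1 = 0.11 m

S_s ≈ 110 mm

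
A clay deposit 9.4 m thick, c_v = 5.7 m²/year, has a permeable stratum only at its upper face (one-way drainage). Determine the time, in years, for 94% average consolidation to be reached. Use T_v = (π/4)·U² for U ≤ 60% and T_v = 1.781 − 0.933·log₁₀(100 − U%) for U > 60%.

Drainage path length: H_d = H = 9.4 m (single drainage).
U > 60%: T_v = 1.781 − 0.933·log₁₀(100 − 94) = 1.055.
t = T_v·H_d²/c_v = 1.055×9.4²/5.7 = 16.35 years.

t ≈ 16.4 years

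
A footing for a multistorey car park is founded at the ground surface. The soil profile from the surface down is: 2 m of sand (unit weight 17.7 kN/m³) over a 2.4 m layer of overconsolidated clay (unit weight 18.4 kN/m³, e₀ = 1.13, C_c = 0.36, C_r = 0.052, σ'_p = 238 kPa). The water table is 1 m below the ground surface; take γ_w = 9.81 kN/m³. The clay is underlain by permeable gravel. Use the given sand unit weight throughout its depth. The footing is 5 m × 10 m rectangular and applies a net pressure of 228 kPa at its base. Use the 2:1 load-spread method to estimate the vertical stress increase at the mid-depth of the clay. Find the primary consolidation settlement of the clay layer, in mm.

Mid-depth of clay below the ground surface: z = 2 + 2.4/2 = 3.2 m.
Total vertical stress at mid-clay: σ_v = 17.7×2 + 18.4×1.2 = 57.48 kPa.
Pore pressure: u = 9.81×(3.2 − 1) = 21.582 kPa.
Initial effective stress: σ'_0 = σ_v − u = 57.48 − 21.582 = 35.898 kPa.
Stress increase at mid-clay by the 2:1 spreading method:
Δσ = qBL/((B+z)(L+z)) = 228×5×10/((5+3.2)(10+3.2)) = 105.32 kPa
Final effective stress: σ'_f = 35.898 + 105.32 = 141.22 kPa.
σ'_f = 141.22 ≤ σ'_p = 238 kPa, so the clay remains overconsolidated and only the recompression index applies:
S_c = C_r·H/(1+e₀)·log₁₀(σ'_f/σ'_0) = 0.052×2.4/2.13×log₁₀(141.22/35.898)
    = 0.058594 × 0.59483 = 0.03485 m

S_c ≈ 34.9 mm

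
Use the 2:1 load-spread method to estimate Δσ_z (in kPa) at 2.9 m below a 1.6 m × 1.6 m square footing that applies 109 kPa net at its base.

By the 2:1 method the load spreads at 1 horizontal : 2 vertical, so at depth z the loaded area has grown by z in each plan dimension:
Δσ = qBL/((B+z)(L+z)) = 109×1.6×1.6/((1.6+2.9)(1.6+2.9)) = 13.78 kPa

Δσ_z ≈ 13.8 kPa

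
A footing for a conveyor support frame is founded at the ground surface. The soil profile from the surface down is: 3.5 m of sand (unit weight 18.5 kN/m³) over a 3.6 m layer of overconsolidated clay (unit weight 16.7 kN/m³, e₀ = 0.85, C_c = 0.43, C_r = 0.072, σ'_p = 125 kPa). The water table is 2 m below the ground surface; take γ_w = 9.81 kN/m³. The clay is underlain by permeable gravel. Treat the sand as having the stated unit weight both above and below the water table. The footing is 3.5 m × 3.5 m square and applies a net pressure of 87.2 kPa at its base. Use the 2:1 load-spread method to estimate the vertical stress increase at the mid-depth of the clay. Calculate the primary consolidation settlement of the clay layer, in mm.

Mid-depth of clay below the ground surface: z = 3.5 + 3.6/2 = 5.3 m.
Total vertical stress at mid-clay: σ_v = 18.5×3.5 + 16.7×1.8 = 94.81 kPa.
Pore pressure: u = 9.81×(5.3 − 2) = 32.373 kPa.
Initial effective stress: σ'_0 = σ_v − u = 94.81 − 32.373 = 62.437 kPa.
Stress increase at mid-clay by the 2:1 spreading method:
Δσ = qBL/((B+z)(L+z)) = 87.2×3.5×3.5/((3.5+5.3)(3.5+5.3)) = 13.794 kPa
Final effective stress: σ'_f = 62.437 + 13.794 = 76.231 kPa.
σ'_f = 76.231 ≤ σ'_p = 125 kPa, so the clay remains overconsolidated and only the recompression index applies:
S_c = C_r·H/(1+e₀)·log₁₀(σ'_f/σ'_0) = 0.072×3.6/1.85×log₁₀(76.231/62.437)
    = 0.1401 × 0.08669 = 0.01215 m

S_c ≈ 12.1 mm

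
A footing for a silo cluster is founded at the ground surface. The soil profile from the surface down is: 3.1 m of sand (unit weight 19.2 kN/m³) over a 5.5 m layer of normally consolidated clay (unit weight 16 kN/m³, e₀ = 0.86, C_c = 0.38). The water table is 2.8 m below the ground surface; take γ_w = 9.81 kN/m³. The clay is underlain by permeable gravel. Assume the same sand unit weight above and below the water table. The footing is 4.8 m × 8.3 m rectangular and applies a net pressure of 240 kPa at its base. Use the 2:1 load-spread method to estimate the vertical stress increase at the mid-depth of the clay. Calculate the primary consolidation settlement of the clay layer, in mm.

S_c ≈ 303 mm

Mid-depth of clay below the ground surface: z = 3.1 + 5.5/2 = 5.85 m.
Total vertical stress at mid-clay: σ_v = 19.2×3.1 + 16×2.75 = 103.52 kPa.
Pore pressure: u = 9.81×(5.85 − 2.8) = 29.921 kPa.
Initial effective stress: σ'_0 = σ_v − u = 103.52 − 29.921 = 73.599 kPa.
Stress increase at mid-clay by the 2:1 spreading method:
Δσ = qBL/((B+z)(L+z)) = 240×4.8×8.3/((4.8+5.85)(8.3+5.85)) = 63.449 kPa
Final effective stress: σ'_f = σ'_0 + Δσ = 73.599 + 63.449 = 137.05 kPa.
Normally consolidated clay, so the full stress increment lies on the virgin compression line:
S_c = C_c·H/(1+e₀)·log₁₀(σ'_f/σ'_0) = 0.38×5.5/(1+0.86)×log₁₀(137.05/73.599)
    = 1.1237 × 0.27001 = 0.3034 m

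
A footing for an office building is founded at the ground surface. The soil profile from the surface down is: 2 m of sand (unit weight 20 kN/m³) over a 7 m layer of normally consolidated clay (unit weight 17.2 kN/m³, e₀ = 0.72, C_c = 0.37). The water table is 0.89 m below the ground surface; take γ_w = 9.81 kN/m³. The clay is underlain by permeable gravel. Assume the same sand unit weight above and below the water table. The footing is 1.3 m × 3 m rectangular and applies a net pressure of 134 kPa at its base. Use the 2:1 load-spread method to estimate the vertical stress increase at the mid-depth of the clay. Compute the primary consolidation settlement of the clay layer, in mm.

S_c ≈ 99.6 mm

Mid-depth of clay below the ground surface: z = 2 + 7/2 = 5.5 m.
Total vertical stress at mid-clay: σ_v = 20×2 + 17.2×3.5 = 100.2 kPa.
Pore pressure: u = 9.81×(5.5 − 0.89) = 45.224 kPa.
Initial effective stress: σ'_0 = σ_v − u = 100.2 − 45.224 = 54.976 kPa.
Stress increase at mid-clay by the 2:1 spreading method:
Δσ = qBL/((B+z)(L+z)) = 134×1.3×3/((1.3+5.5)(3+5.5)) = 9.0415 kPa
Final effective stress: σ'_f = σ'_0 + Δσ = 54.976 + 9.0415 = 64.017 kPa.
Normally consolidated clay, so the full stress increment lies on the virgin compression line:
S_c = C_c·H/(1+e₀)·log₁₀(σ'_f/σ'_0) = 0.37×7/(1+0.72)×log₁₀(64.017/54.976)
    = 1.5058 × 0.066122 = 0.09957 m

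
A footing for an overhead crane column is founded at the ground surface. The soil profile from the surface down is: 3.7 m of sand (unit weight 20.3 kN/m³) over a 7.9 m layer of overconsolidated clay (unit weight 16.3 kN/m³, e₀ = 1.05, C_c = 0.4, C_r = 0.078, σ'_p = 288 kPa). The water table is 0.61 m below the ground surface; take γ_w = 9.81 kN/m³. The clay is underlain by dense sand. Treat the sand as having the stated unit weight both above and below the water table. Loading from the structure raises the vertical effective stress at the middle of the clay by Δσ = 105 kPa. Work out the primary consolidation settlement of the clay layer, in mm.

Mid-depth of clay below the ground surface: z = 3.7 + 7.9/2 = 7.65 m.
Total vertical stress at mid-clay: σ_v = 20.3×3.7 + 16.3×3.95 = 139.5 kPa.
Pore pressure: u = 9.81×(7.65 − 0.61) = 69.062 kPa.
Initial effective stress: σ'_0 = σ_v − u = 139.5 − 69.062 = 70.438 kPa.
Final effective stress: σ'_f = 70.438 + 105 = 175.44 kPa.
σ'_f = 175.44 ≤ σ'_p = 288 kPa, so the clay remains overconsolidated and only the recompression index applies:
S_c = C_r·H/(1+e₀)·log₁₀(σ'_f/σ'_0) = 0.078×7.9/2.05×log₁₀(175.44/70.438)
    = 0.30059 × 0.39632 = 0.1191 m

S_c ≈ 119 mm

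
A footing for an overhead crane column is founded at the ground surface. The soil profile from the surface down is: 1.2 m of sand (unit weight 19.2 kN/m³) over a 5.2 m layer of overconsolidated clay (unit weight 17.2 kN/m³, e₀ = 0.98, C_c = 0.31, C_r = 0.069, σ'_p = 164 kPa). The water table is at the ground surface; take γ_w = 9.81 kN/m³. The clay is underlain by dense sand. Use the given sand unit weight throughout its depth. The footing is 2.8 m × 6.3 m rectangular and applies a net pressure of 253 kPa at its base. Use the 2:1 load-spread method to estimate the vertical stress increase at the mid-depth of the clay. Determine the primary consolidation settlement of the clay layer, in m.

Mid-depth of clay below the ground surface: z = 1.2 + 5.2/2 = 3.8 m.
Total vertical stress at mid-clay: σ_v = 19.2×1.2 + 17.2×2.6 = 67.76 kPa.
Pore pressure: u = 9.81×(3.8 − 0) = 37.278 kPa.
Initial effective stress: σ'_0 = σ_v − u = 67.76 − 37.278 = 30.482 kPa.
Stress increase at mid-clay by the 2:1 spreading method:
Δσ = qBL/((B+z)(L+z)) = 253×2.8×6.3/((2.8+3.8)(6.3+3.8)) = 66.95 kPa
Final effective stress: σ'_f = 30.482 + 66.95 = 97.432 kPa.
σ'_f = 97.432 ≤ σ'_p = 164 kPa, so the clay remains overconsolidated and only the recompression index applies:
S_c = C_r·H/(1+e₀)·log₁₀(σ'_f/σ'_0) = 0.069×5.2/1.98×log₁₀(97.432/30.482)
    = 0.18121 × 0.50466 = 0.09145 m

S_c ≈ 0.0915 m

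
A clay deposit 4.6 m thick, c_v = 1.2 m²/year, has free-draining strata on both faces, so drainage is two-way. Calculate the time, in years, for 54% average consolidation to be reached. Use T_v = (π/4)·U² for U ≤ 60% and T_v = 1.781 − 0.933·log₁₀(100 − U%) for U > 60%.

t ≈ 1.01 years

Drainage path length: H_d = H/2 = 2.3 m (double drainage).
U ≤ 60%: T_v = (π/4)·U² = (π/4)×0.54² = 0.22902.
t = T_v·H_d²/c_v = 0.22902×2.3²/1.2 = 1.01 years.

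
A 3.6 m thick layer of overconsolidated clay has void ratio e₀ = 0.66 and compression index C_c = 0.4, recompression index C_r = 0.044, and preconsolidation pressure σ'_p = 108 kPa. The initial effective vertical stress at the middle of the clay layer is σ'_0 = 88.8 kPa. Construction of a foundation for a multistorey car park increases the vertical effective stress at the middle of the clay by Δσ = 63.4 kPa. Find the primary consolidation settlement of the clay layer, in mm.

Final effective stress: σ'_f = 88.8 + 63.4 = 152.2 kPa.
σ'_f = 152.2 > σ'_p = 108 kPa, so the stress path crosses the preconsolidation pressure — recompression up to σ'_p, then virgin compression beyond:
S_c = H/(1+e₀)·[C_r·log₁₀(σ'_p/σ'_0) + C_c·log₁₀(σ'_f/σ'_p)]
    = 3.6/1.66 × [0.044×log₁₀(108/88.8) + 0.4×log₁₀(152.2/108)]
    = 2.1687 × [0.0037405 + 0.059596] = 0.1374 m

S_c ≈ 137 mm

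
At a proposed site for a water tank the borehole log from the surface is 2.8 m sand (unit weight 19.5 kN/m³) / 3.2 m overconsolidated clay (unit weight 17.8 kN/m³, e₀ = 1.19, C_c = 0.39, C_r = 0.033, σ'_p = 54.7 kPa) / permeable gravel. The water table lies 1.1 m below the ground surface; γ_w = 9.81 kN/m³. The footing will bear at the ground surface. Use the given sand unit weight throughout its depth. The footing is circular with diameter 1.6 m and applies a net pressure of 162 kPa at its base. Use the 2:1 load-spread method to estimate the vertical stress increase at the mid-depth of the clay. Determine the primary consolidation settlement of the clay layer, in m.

S_c ≈ 0.0335 m

Mid-depth of clay below the ground surface: z = 2.8 + 3.2/2 = 4.4 m.
Total vertical stress at mid-clay: σ_v = 19.5×2.8 + 17.8×1.6 = 83.08 kPa.
Pore pressure: u = 9.81×(4.4 − 1.1) = 32.373 kPa.
Initial effective stress: σ'_0 = σ_v − u = 83.08 − 32.373 = 50.707 kPa.
Stress increase at mid-clay by the 2:1 spreading method:
Δσ ≈ qD²/(D+z)² = 162×1.6²/(1.6+4.4)² = 11.52 kPa
Final effective stress: σ'_f = 50.707 + 11.52 = 62.227 kPa.
σ'_f = 62.227 > σ'_p = 54.7 kPa, so the stress path crosses the preconsolidation pressure — recompression up to σ'_p, then virgin compression beyond:
S_c = H/(1+e₀)·[C_r·log₁₀(σ'_p/σ'_0) + C_c·log₁₀(σ'_f/σ'_p)]
    = 3.2/2.19 × [0.033×log₁₀(54.7/50.707) + 0.39×log₁₀(62.227/54.7)]
    = 1.4612 × [0.0010863 + 0.021837] = 0.0335 m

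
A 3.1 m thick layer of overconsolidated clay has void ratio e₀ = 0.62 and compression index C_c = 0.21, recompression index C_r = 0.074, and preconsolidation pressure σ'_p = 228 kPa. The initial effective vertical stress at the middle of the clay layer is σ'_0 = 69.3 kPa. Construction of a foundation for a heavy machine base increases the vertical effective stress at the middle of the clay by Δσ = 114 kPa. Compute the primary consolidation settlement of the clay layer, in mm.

S_c ≈ 59.8 mm

Final effective stress: σ'_f = 69.3 + 114 = 183.3 kPa.
σ'_f = 183.3 ≤ σ'_p = 228 kPa, so the clay remains overconsolidated and only the recompression index applies:
S_c = C_r·H/(1+e₀)·log₁₀(σ'_f/σ'_0) = 0.074×3.1/1.62×log₁₀(183.3/69.3)
    = 0.14161 × 0.42243 = 0.05982 m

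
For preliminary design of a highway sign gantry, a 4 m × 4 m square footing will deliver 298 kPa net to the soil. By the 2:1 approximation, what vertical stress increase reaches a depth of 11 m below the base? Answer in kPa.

Δσ_z ≈ 21.2 kPa

By the 2:1 method the load spreads at 1 horizontal : 2 vertical, so at depth z the loaded area has grown by z in each plan dimension:
Δσ = qBL/((B+z)(L+z)) = 298×4×4/((4+11)(4+11)) = 21.191 kPa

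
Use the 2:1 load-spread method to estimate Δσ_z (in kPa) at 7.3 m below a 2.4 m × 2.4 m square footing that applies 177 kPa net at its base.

By the 2:1 method the load spreads at 1 horizontal : 2 vertical, so at depth z the loaded area has grown by z in each plan dimension:
Δσ = qBL/((B+z)(L+z)) = 177×2.4×2.4/((2.4+7.3)(2.4+7.3)) = 10.836 kPa

Δσ_z ≈ 10.8 kPa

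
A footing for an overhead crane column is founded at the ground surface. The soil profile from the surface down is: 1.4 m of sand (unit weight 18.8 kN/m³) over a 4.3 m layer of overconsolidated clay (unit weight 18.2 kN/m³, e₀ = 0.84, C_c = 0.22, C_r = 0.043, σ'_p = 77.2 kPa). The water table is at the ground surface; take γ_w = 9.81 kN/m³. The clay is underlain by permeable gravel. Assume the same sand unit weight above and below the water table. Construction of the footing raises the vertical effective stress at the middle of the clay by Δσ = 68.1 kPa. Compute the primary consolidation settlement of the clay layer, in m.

S_c ≈ 0.0953 m

Mid-depth of clay below the ground surface: z = 1.4 + 4.3/2 = 3.55 m.
Total vertical stress at mid-clay: σ_v = 18.8×1.4 + 18.2×2.15 = 65.45 kPa.
Pore pressure: u = 9.81×(3.55 − 0) = 34.825 kPa.
Initial effective stress: σ'_0 = σ_v − u = 65.45 − 34.825 = 30.625 kPa.
Final effective stress: σ'_f = 30.625 + 68.1 = 98.725 kPa.
σ'_f = 98.725 > σ'_p = 77.2 kPa, so the stress path crosses the preconsolidation pressure — recompression up to σ'_p, then virgin compression beyond:
S_c = H/(1+e₀)·[C_r·log₁₀(σ'_p/σ'_0) + C_c·log₁₀(σ'_f/σ'_p)]
    = 4.3/1.84 × [0.043×log₁₀(77.2/30.625) + 0.22×log₁₀(98.725/77.2)]
    = 2.337 × [0.017266 + 0.023498] = 0.09527 m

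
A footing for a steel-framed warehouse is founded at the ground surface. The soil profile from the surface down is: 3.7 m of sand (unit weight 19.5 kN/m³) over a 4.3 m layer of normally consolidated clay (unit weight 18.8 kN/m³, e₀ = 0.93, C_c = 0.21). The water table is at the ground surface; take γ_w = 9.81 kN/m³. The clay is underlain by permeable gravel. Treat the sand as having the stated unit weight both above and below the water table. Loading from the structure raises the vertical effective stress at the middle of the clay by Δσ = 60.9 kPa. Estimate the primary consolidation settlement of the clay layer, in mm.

S_c ≈ 151 mm

Mid-depth of clay below the ground surface: z = 3.7 + 4.3/2 = 5.85 m.
Total vertical stress at mid-clay: σ_v = 19.5×3.7 + 18.8×2.15 = 112.57 kPa.
Pore pressure: u = 9.81×(5.85 − 0) = 57.389 kPa.
Initial effective stress: σ'_0 = σ_v − u = 112.57 − 57.389 = 55.181 kPa.
Final effective stress: σ'_f = σ'_0 + Δσ = 55.181 + 60.9 = 116.08 kPa.
Normally consolidated clay, so the full stress increment lies on the virgin compression line:
S_c = C_c·H/(1+e₀)·log₁₀(σ'_f/σ'_0) = 0.21×4.3/(1+0.93)×log₁₀(116.08/55.181)
    = 0.46788 × 0.32297 = 0.1511 m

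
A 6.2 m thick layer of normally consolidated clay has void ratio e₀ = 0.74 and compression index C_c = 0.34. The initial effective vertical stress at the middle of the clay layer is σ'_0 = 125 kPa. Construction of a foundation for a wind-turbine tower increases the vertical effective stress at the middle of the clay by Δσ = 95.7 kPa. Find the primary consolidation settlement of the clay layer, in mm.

Final effective stress: σ'_f = σ'_0 + Δσ = 125 + 95.7 = 220.7 kPa.
Normally consolidated clay, so the full stress increment lies on the virgin compression line:
S_c = C_c·H/(1+e₀)·log₁₀(σ'_f/σ'_0) = 0.34×6.2/(1+0.74)×log₁₀(220.7/125)
    = 1.2115 × 0.24689 = 0.2991 m

S_c ≈ 299 mm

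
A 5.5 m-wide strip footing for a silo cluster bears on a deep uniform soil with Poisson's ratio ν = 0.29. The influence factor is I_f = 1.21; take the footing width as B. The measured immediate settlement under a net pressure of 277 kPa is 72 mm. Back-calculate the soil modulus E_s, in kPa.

E_s ≈ 23500 kPa

S_e = q·B·(1−ν²)/E_s · I_f  ⇒  E_s = q·B·(1−ν²)·I_f / S_e.
E_s = 277 × 5.5 × 0.9159 × 1.21 / 0.072 = 23450 kPa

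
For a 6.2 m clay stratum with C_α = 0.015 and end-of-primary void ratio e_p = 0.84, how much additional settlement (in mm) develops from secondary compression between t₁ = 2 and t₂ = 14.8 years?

S_s ≈ 43.9 mm

Secondary compression: S_s = C_α·H/(1+e_p)·log₁₀(t₂/t₁)
S_s = 0.015×6.2/(1+0.84)×log₁₀(14.8/2)
    = 0.05054 × 0.8692 = 0.04393 m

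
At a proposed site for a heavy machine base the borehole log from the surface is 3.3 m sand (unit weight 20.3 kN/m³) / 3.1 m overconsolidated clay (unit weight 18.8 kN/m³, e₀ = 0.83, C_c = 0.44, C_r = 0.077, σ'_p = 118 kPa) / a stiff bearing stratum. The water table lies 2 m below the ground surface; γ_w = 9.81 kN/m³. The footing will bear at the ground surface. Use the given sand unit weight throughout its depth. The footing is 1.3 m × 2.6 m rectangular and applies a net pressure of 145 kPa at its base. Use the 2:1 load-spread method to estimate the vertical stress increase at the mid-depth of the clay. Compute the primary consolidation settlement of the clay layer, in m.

Mid-depth of clay below the ground surface: z = 3.3 + 3.1/2 = 4.85 m.
Total vertical stress at mid-clay: σ_v = 20.3×3.3 + 18.8×1.55 = 96.13 kPa.
Pore pressure: u = 9.81×(4.85 − 2) = 27.959 kPa.
Initial effective stress: σ'_0 = σ_v − u = 96.13 − 27.959 = 68.171 kPa.
Stress increase at mid-clay by the 2:1 spreading method:
Δσ = qBL/((B+z)(L+z)) = 145×1.3×2.6/((1.3+4.85)(2.6+4.85)) = 10.697 kPa
Final effective stress: σ'_f = 68.171 + 10.697 = 78.868 kPa.
σ'_f = 78.868 ≤ σ'_p = 118 kPa, so the clay remains overconsolidated and only the recompression index applies:
S_c = C_r·H/(1+e₀)·log₁₀(σ'_f/σ'_0) = 0.077×3.1/1.83×log₁₀(78.868/68.171)
    = 0.13044 × 0.063301 = 0.008257 m

S_c ≈ 0.00826 m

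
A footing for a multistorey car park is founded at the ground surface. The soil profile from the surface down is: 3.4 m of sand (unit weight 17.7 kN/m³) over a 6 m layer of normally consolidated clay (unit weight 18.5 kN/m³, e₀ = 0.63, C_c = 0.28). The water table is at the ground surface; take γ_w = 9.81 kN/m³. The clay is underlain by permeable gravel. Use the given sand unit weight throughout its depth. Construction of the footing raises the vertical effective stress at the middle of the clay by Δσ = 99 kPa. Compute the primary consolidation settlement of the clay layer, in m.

S_c ≈ 0.472 m

Mid-depth of clay below the ground surface: z = 3.4 + 6/2 = 6.4 m.
Total vertical stress at mid-clay: σ_v = 17.7×3.4 + 18.5×3 = 115.68 kPa.
Pore pressure: u = 9.81×(6.4 − 0) = 62.784 kPa.
Initial effective stress: σ'_0 = σ_v − u = 115.68 − 62.784 = 52.896 kPa.
Final effective stress: σ'_f = σ'_0 + Δσ = 52.896 + 99 = 151.9 kPa.
Normally consolidated clay, so the full stress increment lies on the virgin compression line:
S_c = C_c·H/(1+e₀)·log₁₀(σ'_f/σ'_0) = 0.28×6/(1+0.63)×log₁₀(151.9/52.896)
    = 1.0307 × 0.45813 = 0.4722 m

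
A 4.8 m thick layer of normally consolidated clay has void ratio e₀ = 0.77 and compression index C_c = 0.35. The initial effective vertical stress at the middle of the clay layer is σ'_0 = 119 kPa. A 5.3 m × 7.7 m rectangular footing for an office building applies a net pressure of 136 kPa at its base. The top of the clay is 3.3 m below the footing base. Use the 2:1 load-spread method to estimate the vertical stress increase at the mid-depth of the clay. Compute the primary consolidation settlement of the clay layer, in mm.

Mid-depth of clay below the footing base: z = 3.3 + 4.8/2 = 5.7 m.
Stress increase at mid-clay by the 2:1 spreading method:
Δσ = qBL/((B+z)(L+z)) = 136×5.3×7.7/((5.3+5.7)(7.7+5.7)) = 37.654 kPa
Final effective stress: σ'_f = σ'_0 + Δσ = 119 + 37.654 = 156.65 kPa.
Normally consolidated clay, so the full stress increment lies on the virgin compression line:
S_c = C_c·H/(1+e₀)·log₁₀(σ'_f/σ'_0) = 0.35×4.8/(1+0.77)×log₁₀(156.65/119)
    = 0.94915 × 0.11938 = 0.1133 m

S_c ≈ 113 mm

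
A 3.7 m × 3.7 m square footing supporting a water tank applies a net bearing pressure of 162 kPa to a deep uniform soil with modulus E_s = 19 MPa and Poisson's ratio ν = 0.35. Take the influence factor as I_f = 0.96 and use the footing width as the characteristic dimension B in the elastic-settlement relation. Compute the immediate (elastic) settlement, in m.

S_e ≈ 0.0266 m

Immediate (elastic) settlement: S_e = q·B·(1−ν²)/E_s · I_f.
E_s = 19 MPa = 19000 kPa.
S_e = 162 × 3.7 × (1 − 0.35²) / 19000 × 0.96
    = 162 × 3.7 × 0.8775 / 19000 × 0.96
    = 0.02658 m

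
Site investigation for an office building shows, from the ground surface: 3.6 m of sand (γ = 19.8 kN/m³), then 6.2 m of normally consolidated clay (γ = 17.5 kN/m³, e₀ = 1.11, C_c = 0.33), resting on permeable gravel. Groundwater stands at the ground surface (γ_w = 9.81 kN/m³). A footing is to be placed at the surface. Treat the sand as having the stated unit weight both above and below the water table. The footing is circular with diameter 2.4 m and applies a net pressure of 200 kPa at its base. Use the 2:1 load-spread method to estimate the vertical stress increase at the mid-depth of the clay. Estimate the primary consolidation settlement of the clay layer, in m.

S_c ≈ 0.0881 m

Mid-depth of clay below the ground surface: z = 3.6 + 6.2/2 = 6.7 m.
Total vertical stress at mid-clay: σ_v = 19.8×3.6 + 17.5×3.1 = 125.53 kPa.
Pore pressure: u = 9.81×(6.7 − 0) = 65.727 kPa.
Initial effective stress: σ'_0 = σ_v − u = 125.53 − 65.727 = 59.803 kPa.
Stress increase at mid-clay by the 2:1 spreading method:
Δσ ≈ qD²/(D+z)² = 200×2.4²/(2.4+6.7)² = 13.911 kPa
Final effective stress: σ'_f = σ'_0 + Δσ = 59.803 + 13.911 = 73.714 kPa.
Normally consolidated clay, so the full stress increment lies on the virgin compression line:
S_c = C_c·H/(1+e₀)·log₁₀(σ'_f/σ'_0) = 0.33×6.2/(1+1.11)×log₁₀(73.714/59.803)
    = 0.96967 × 0.090827 = 0.08807 m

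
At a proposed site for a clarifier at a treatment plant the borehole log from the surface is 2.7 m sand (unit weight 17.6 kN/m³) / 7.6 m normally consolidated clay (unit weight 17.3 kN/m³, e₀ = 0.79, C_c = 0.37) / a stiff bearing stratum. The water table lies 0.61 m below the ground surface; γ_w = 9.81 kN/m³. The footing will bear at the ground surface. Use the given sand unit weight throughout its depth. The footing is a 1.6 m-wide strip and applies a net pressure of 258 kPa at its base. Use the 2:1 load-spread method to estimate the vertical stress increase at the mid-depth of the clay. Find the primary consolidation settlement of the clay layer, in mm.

S_c ≈ 445 mm

Mid-depth of clay below the ground surface: z = 2.7 + 7.6/2 = 6.5 m.
Total vertical stress at mid-clay: σ_v = 17.6×2.7 + 17.3×3.8 = 113.26 kPa.
Pore pressure: u = 9.81×(6.5 − 0.61) = 57.781 kPa.
Initial effective stress: σ'_0 = σ_v − u = 113.26 − 57.781 = 55.479 kPa.
Stress increase at mid-clay by the 2:1 spreading method:
Δσ = qB/(B+z) = 258×1.6/(1.6+6.5) = 50.963 kPa
Final effective stress: σ'_f = σ'_0 + Δσ = 55.479 + 50.963 = 106.44 kPa.
Normally consolidated clay, so the full stress increment lies on the virgin compression line:
S_c = C_c·H/(1+e₀)·log₁₀(σ'_f/σ'_0) = 0.37×7.6/(1+0.79)×log₁₀(106.44/55.479)
    = 1.5709 × 0.28298 = 0.4445 m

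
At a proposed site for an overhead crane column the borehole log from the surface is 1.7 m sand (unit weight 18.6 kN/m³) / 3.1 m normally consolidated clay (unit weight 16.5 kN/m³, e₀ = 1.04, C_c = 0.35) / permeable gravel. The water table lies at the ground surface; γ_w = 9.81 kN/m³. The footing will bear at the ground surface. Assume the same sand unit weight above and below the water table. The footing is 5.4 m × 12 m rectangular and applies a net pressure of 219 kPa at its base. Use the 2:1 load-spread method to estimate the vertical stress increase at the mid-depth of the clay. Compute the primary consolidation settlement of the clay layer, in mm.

S_c ≈ 383 mm

Mid-depth of clay below the ground surface: z = 1.7 + 3.1/2 = 3.25 m.
Total vertical stress at mid-clay: σ_v = 18.6×1.7 + 16.5×1.55 = 57.195 kPa.
Pore pressure: u = 9.81×(3.25 − 0) = 31.883 kPa.
Initial effective stress: σ'_0 = σ_v − u = 57.195 − 31.883 = 25.312 kPa.
Stress increase at mid-clay by the 2:1 spreading method:
Δσ = qBL/((B+z)(L+z)) = 219×5.4×12/((5.4+3.25)(12+3.25)) = 107.58 kPa
Final effective stress: σ'_f = σ'_0 + Δσ = 25.312 + 107.58 = 132.89 kPa.
Normally consolidated clay, so the full stress increment lies on the virgin compression line:
S_c = C_c·H/(1+e₀)·log₁₀(σ'_f/σ'_0) = 0.35×3.1/(1+1.04)×log₁₀(132.89/25.312)
    = 0.53186 × 0.72017 = 0.383 m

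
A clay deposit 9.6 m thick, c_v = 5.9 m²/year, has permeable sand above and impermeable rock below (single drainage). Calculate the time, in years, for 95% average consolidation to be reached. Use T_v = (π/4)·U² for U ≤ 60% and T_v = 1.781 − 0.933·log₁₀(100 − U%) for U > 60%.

t ≈ 17.6 years

Drainage path length: H_d = H = 9.6 m (single drainage).
U > 60%: T_v = 1.781 − 0.933·log₁₀(100 − 95) = 1.1289.
t = T_v·H_d²/c_v = 1.1289×9.6²/5.9 = 17.63 years.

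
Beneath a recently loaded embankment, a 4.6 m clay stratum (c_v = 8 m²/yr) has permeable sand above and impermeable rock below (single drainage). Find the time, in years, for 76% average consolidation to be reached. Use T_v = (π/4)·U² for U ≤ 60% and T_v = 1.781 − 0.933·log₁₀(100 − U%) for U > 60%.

t ≈ 1.3 years

Drainage path length: H_d = H = 4.6 m (single drainage).
U > 60%: T_v = 1.781 − 0.933·log₁₀(100 − 76) = 0.49326.
t = T_v·H_d²/c_v = 0.49326×4.6²/8 = 1.305 years.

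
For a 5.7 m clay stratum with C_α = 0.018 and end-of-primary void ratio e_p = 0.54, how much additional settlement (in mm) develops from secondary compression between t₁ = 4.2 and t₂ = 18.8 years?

Secondary compression: S_s = C_α·H/(1+e_p)·log₁₀(t₂/t₁)
S_s = 0.018×5.7/(1+0.54)×log₁₀(18.8/4.2)
    = 0.06662 × 0.6509 = 0.04337 m

S_s ≈ 43.4 mm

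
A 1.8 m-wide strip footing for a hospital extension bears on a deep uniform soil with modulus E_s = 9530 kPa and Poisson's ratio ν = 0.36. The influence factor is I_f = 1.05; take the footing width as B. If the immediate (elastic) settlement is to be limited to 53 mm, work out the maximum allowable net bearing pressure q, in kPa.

S_e = q·B·(1−ν²)/E_s · I_f  ⇒  q = S_e·E_s / (B·(1−ν²)·I_f).
q = 0.053 × 9530 / (1.8 × 0.8704 × 1.05) = 307 kPa

q ≈ 307 kPa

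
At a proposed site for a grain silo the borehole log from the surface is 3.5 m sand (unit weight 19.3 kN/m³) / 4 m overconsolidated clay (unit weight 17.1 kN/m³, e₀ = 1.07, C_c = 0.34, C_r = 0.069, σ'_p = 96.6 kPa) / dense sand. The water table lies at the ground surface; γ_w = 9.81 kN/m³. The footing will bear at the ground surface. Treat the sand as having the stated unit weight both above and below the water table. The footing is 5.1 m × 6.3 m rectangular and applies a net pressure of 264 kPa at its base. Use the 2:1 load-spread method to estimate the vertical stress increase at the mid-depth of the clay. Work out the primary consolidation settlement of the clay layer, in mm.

S_c ≈ 92 mm

Mid-depth of clay below the ground surface: z = 3.5 + 4/2 = 5.5 m.
Total vertical stress at mid-clay: σ_v = 19.3×3.5 + 17.1×2 = 101.75 kPa.
Pore pressure: u = 9.81×(5.5 − 0) = 53.955 kPa.
Initial effective stress: σ'_0 = σ_v − u = 101.75 − 53.955 = 47.795 kPa.
Stress increase at mid-clay by the 2:1 spreading method:
Δσ = qBL/((B+z)(L+z)) = 264×5.1×6.3/((5.1+5.5)(6.3+5.5)) = 67.815 kPa
Final effective stress: σ'_f = 47.795 + 67.815 = 115.61 kPa.
σ'_f = 115.61 > σ'_p = 96.6 kPa, so the stress path crosses the preconsolidation pressure — recompression up to σ'_p, then virgin compression beyond:
S_c = H/(1+e₀)·[C_r·log₁₀(σ'_p/σ'_0) + C_c·log₁₀(σ'_f/σ'_p)]
    = 4/2.07 × [0.069×log₁₀(96.6/47.795) + 0.34×log₁₀(115.61/96.6)]
    = 1.9324 × [0.021086 + 0.026526] = 0.09201 m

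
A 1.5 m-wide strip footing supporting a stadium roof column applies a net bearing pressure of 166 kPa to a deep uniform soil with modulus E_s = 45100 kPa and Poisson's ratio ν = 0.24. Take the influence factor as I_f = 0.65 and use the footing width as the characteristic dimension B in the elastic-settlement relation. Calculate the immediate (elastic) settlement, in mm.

S_e ≈ 3.38 mm

Immediate (elastic) settlement: S_e = q·B·(1−ν²)/E_s · I_f.
S_e = 166 × 1.5 × (1 − 0.24²) / 45100 × 0.65
    = 166 × 1.5 × 0.9424 / 45100 × 0.65
    = 0.003382 m = 3.382 mm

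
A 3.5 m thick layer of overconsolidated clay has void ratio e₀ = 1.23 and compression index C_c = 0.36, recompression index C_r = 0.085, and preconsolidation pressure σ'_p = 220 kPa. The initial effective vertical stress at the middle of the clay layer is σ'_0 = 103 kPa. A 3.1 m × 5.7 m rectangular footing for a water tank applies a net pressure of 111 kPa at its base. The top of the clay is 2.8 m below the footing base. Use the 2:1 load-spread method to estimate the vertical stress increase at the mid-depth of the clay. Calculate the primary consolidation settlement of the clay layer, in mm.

Mid-depth of clay below the footing base: z = 2.8 + 3.5/2 = 4.55 m.
Stress increase at mid-clay by the 2:1 spreading method:
Δσ = qBL/((B+z)(L+z)) = 111×3.1×5.7/((3.1+4.55)(5.7+4.55)) = 25.013 kPa
Final effective stress: σ'_f = 103 + 25.013 = 128.01 kPa.
σ'_f = 128.01 ≤ σ'_p = 220 kPa, so the clay remains overconsolidated and only the recompression index applies:
S_c = C_r·H/(1+e₀)·log₁₀(σ'_f/σ'_0) = 0.085×3.5/2.23×log₁₀(128.01/103)
    = 0.13341 × 0.094407 = 0.01259 m

S_c ≈ 12.6 mm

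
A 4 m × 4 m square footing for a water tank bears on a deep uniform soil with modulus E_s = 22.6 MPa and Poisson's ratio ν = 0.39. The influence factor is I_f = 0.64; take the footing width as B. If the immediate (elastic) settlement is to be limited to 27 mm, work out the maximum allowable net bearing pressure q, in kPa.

q ≈ 281 kPa

E_s = 22.6 MPa = 22600 kPa.
S_e = q·B·(1−ν²)/E_s · I_f  ⇒  q = S_e·E_s / (B·(1−ν²)·I_f).
q = 0.027 × 22600 / (4 × 0.8479 × 0.64) = 281.1 kPa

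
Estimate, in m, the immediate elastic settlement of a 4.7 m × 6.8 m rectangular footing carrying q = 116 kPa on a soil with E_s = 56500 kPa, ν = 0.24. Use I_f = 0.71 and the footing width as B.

S_e ≈ 0.00646 m

Immediate (elastic) settlement: S_e = q·B·(1−ν²)/E_s · I_f.
S_e = 116 × 4.7 × (1 − 0.24²) / 56500 × 0.71
    = 116 × 4.7 × 0.9424 / 56500 × 0.71
    = 0.006457 m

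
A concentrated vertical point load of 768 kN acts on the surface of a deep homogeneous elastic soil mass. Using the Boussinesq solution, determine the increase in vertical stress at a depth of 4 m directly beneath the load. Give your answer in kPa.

Δσ_z ≈ 22.9 kPa

Boussinesq vertical stress below a point load on an elastic half-space:
Δσ_z = 3P/(2πz²) · [1 + (r/z)²]^(−5/2)
r/z = 0/4 = 0; [1+(r/z)²]^(−5/2) = 1.
Δσ_z = 3×768/(2π×4²) × 1 = 22.918 × 1 = 22.92 kPa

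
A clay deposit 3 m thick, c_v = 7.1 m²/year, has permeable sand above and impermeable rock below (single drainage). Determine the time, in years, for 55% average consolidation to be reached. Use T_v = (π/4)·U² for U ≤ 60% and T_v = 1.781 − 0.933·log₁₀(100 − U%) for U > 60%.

Drainage path length: H_d = H = 3 m (single drainage).
U ≤ 60%: T_v = (π/4)·U² = (π/4)×0.55² = 0.23758.
t = T_v·H_d²/c_v = 0.23758×3²/7.1 = 0.3012 years.

t ≈ 0.301 years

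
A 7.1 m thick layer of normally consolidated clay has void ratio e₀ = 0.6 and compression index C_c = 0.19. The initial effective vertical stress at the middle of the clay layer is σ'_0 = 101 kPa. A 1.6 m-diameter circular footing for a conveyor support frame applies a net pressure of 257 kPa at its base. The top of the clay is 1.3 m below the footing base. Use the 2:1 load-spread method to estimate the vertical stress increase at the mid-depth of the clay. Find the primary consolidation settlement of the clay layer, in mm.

Mid-depth of clay below the footing base: z = 1.3 + 7.1/2 = 4.85 m.
Stress increase at mid-clay by the 2:1 spreading method:
Δσ ≈ qD²/(D+z)² = 257×1.6²/(1.6+4.85)² = 15.814 kPa
Final effective stress: σ'_f = σ'_0 + Δσ = 101 + 15.814 = 116.81 kPa.
Normally consolidated clay, so the full stress increment lies on the virgin compression line:
S_c = C_c·H/(1+e₀)·log₁₀(σ'_f/σ'_0) = 0.19×7.1/(1+0.6)×log₁₀(116.81/101)
    = 0.84312 × 0.063159 = 0.05325 m

S_c ≈ 53.3 mm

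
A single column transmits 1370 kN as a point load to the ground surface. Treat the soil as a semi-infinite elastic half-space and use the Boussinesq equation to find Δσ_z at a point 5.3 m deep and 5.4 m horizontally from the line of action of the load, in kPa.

Boussinesq vertical stress below a point load on an elastic half-space:
Δσ_z = 3P/(2πz²) · [1 + (r/z)²]^(−5/2)
r/z = 5.4/5.3 = 1.0189; [1+(r/z)²]^(−5/2) = 0.16863.
Δσ_z = 3×1370/(2π×5.3²) × 0.16863 = 23.287 × 0.16863 = 3.927 kPa

Δσ_z ≈ 3.93 kPa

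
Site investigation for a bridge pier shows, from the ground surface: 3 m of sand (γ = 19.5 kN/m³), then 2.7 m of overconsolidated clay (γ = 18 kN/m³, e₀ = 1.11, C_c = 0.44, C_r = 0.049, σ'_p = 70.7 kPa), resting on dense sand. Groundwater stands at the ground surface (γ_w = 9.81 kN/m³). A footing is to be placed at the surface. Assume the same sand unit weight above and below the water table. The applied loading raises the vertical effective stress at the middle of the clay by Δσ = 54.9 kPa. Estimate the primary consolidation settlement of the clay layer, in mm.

Mid-depth of clay below the ground surface: z = 3 + 2.7/2 = 4.35 m.
Total vertical stress at mid-clay: σ_v = 19.5×3 + 18×1.35 = 82.8 kPa.
Pore pressure: u = 9.81×(4.35 − 0) = 42.673 kPa.
Initial effective stress: σ'_0 = σ_v − u = 82.8 − 42.673 = 40.127 kPa.
Final effective stress: σ'_f = 40.127 + 54.9 = 95.027 kPa.
σ'_f = 95.027 > σ'_p = 70.7 kPa, so the stress path crosses the preconsolidation pressure — recompression up to σ'_p, then virgin compression beyond:
S_c = H/(1+e₀)·[C_r·log₁₀(σ'_p/σ'_0) + C_c·log₁₀(σ'_f/σ'_p)]
    = 2.7/2.11 × [0.049×log₁₀(70.7/40.127) + 0.44×log₁₀(95.027/70.7)]
    = 1.2796 × [0.012053 + 0.056508] = 0.08773 m

S_c ≈ 87.7 mm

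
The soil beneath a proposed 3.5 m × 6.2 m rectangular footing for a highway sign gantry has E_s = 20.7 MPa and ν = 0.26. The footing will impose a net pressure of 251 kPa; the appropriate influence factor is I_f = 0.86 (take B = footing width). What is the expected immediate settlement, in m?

Immediate (elastic) settlement: S_e = q·B·(1−ν²)/E_s · I_f.
E_s = 20.7 MPa = 20700 kPa.
S_e = 251 × 3.5 × (1 − 0.26²) / 20700 × 0.86
    = 251 × 3.5 × 0.9324 / 20700 × 0.86
    = 0.03403 m

S_e ≈ 0.034 m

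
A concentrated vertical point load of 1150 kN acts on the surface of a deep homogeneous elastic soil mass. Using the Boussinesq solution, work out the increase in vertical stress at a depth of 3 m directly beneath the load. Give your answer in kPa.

Boussinesq vertical stress below a point load on an elastic half-space:
Δσ_z = 3P/(2πz²) · [1 + (r/z)²]^(−5/2)
r/z = 0/3 = 0; [1+(r/z)²]^(−5/2) = 1.
Δσ_z = 3×1150/(2π×3²) × 1 = 61.009 × 1 = 61.01 kPa

Δσ_z ≈ 61 kPa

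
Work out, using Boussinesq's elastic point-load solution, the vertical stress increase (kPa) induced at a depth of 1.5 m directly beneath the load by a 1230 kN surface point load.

Boussinesq vertical stress below a point load on an elastic half-space:
Δσ_z = 3P/(2πz²) · [1 + (r/z)²]^(−5/2)
r/z = 0/1.5 = 0; [1+(r/z)²]^(−5/2) = 1.
Δσ_z = 3×1230/(2π×1.5²) × 1 = 261.01 × 1 = 261 kPa

Δσ_z ≈ 261 kPa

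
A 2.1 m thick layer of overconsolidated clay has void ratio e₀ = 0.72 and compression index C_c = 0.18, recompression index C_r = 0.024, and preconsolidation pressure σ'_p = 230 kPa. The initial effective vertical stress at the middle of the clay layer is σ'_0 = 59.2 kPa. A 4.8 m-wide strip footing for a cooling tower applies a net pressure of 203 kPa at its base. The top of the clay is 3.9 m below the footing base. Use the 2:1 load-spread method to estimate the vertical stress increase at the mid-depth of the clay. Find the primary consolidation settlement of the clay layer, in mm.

Mid-depth of clay below the footing base: z = 3.9 + 2.1/2 = 4.95 m.
Stress increase at mid-clay by the 2:1 spreading method:
Δσ = qB/(B+z) = 203×4.8/(4.8+4.95) = 99.938 kPa
Final effective stress: σ'_f = 59.2 + 99.938 = 159.14 kPa.
σ'_f = 159.14 ≤ σ'_p = 230 kPa, so the clay remains overconsolidated and only the recompression index applies:
S_c = C_r·H/(1+e₀)·log₁₀(σ'_f/σ'_0) = 0.024×2.1/1.72×log₁₀(159.14/59.2)
    = 0.029302 × 0.42946 = 0.01258 m

S_c ≈ 12.6 mm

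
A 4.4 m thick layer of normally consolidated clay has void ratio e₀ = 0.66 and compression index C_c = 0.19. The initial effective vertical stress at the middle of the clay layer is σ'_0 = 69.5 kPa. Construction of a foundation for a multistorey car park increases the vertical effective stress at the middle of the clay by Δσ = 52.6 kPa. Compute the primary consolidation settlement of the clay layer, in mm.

Final effective stress: σ'_f = σ'_0 + Δσ = 69.5 + 52.6 = 122.1 kPa.
Normally consolidated clay, so the full stress increment lies on the virgin compression line:
S_c = C_c·H/(1+e₀)·log₁₀(σ'_f/σ'_0) = 0.19×4.4/(1+0.66)×log₁₀(122.1/69.5)
    = 0.50361 × 0.24473 = 0.1232 m

S_c ≈ 123 mm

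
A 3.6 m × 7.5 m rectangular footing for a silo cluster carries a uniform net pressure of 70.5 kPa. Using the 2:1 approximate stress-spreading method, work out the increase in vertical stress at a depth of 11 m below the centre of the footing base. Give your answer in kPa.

By the 2:1 method the load spreads at 1 horizontal : 2 vertical, so at depth z the loaded area has grown by z in each plan dimension:
Δσ = qBL/((B+z)(L+z)) = 70.5×3.6×7.5/((3.6+11)(7.5+11)) = 7.0474 kPa

Δσ_z ≈ 7.05 kPa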